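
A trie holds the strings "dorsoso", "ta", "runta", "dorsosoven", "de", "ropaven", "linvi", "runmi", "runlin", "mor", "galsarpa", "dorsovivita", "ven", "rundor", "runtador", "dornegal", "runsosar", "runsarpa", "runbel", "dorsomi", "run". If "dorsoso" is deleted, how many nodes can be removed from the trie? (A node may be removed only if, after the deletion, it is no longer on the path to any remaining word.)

Walk "dorsoso" from the leaf back toward the root, removing each node that no remaining word uses.
Every node on "dorsoso" is still needed (e.g. by "dorsosoven"), so nothing is freed.
Nodes removed: 0

0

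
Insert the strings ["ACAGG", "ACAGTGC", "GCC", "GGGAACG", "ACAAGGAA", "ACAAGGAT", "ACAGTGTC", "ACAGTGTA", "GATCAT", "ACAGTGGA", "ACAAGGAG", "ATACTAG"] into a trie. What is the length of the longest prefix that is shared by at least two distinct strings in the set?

Equivalently: take the maximum, over all pairs, of their longest common prefix length.
"ACAAGGAA" and "ACAAGGAG" agree on "ACAAGGA" (7 characters) before diverging; nothing deeper is shared.
Longest shared-prefix length: 7

7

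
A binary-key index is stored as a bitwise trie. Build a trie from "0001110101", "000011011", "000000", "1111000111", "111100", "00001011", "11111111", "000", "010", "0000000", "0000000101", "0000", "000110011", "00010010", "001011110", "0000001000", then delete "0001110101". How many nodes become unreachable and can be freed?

Walk "0001110101" from the leaf back toward the root, removing each node that no remaining word uses.
The suffix "10101" (5 nodes) is used only by "0001110101"; the node for "00011" still has the child "0", so pruning stops there.
Nodes removed: 5

5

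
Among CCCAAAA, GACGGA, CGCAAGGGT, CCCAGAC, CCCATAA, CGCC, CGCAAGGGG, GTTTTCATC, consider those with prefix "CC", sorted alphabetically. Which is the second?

DFS of the "CC" subtree visits, in order: "CCCAAAA", "CCCAGAC", "CCCATAA"
The 2nd is CCCAGAC.

CCCAGAC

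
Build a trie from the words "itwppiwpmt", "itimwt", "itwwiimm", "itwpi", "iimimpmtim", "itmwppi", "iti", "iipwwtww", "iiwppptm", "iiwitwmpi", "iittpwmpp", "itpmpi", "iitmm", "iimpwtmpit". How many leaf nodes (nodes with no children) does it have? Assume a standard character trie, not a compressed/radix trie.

13

A leaf is a node with no children — equivalently, the end of a word that is not a proper prefix of any other stored word.
Those words: "iimimpmtim", "iimpwtmpit", "iipwwtww", "iitmm", "iittpwmpp", "iiwitwmpi", "iiwppptm", "itimwt", "itmwppi", "itpmpi", "itwpi", "itwppiwpmt", "itwwiimm"
Leaf count: 13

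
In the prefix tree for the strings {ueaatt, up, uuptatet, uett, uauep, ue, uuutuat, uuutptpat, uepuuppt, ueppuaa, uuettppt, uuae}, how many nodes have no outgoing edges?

11

Leaves are exactly the stored words that no other stored word extends.
Those words: "uauep", "ueaatt", "ueppuaa", "uepuuppt", "uett", "up", "uuae", "uuettppt", "uuptatet", "uuutptpat", "uuutuat"
Leaf count: 11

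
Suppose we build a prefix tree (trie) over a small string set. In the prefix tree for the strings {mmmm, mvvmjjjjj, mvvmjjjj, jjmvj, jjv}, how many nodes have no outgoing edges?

A leaf is a node with no children — equivalently, the end of a word that is not a proper prefix of any other stored word.
Those words: "jjmvj", "jjv", "mmmm", "mvvmjjjjj"
Leaf count: 4

4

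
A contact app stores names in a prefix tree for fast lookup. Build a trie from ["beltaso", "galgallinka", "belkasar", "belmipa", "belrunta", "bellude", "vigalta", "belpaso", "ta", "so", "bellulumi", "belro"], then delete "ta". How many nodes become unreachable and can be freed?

Walk "ta" from the leaf back toward the root, removing each node that no remaining word uses.
No other word shares any prefix with "ta", so all 2 of its nodes go.
Nodes removed: 2

2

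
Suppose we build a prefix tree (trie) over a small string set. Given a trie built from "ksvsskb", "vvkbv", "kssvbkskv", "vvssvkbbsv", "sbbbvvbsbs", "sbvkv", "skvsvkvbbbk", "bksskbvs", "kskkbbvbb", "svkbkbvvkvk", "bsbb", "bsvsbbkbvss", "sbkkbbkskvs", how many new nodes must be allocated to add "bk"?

0

"bk" is already a full path in the trie; only an end-marker is added.
No new nodes are needed: 0.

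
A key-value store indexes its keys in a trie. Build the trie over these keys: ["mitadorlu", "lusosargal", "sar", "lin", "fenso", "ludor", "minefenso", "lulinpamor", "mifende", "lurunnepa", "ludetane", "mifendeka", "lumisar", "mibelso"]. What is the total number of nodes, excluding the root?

76

Trace insertions, counting only characters that open a new branch:
  "mitadorlu" → 9 new (m, i, t, a, d, o, r, l, u)
  "lusosargal" → 10 new (l, u, s, o, s, a, r, g, a, l)
  "sar" → 3 new (s, a, r)
  "lin" → prefix "l" already present; 2 new (i, n)
  "fenso" → 5 new (f, e, n, s, o)
  "ludor" → prefix "lu" already present; 3 new (d, o, r)
  "minefenso" → prefix "mi" already present; 7 new (n, e, f, e, n, s, o)
  "lulinpamor" → prefix "lu" already present; 8 new (l, i, n, p, a, m, o, r)
  "mifende" → prefix "mi" already present; 5 new (f, e, n, d, e)
  "lurunnepa" → prefix "lu" already present; 7 new (r, u, n, n, e, p, a)
  "ludetane" → prefix "lud" already present; 5 new (e, t, a, n, e)
  "mifendeka" → prefix "mifende" already present; 2 new (k, a)
  "lumisar" → prefix "lu" already present; 5 new (m, i, s, a, r)
  "mibelso" → prefix "mi" already present; 5 new (b, e, l, s, o)
Total nodes = 9 + 10 + 3 + 2 + 5 + 3 + 7 + 8 + 5 + 7 + 5 + 2 + 5 + 5 = 76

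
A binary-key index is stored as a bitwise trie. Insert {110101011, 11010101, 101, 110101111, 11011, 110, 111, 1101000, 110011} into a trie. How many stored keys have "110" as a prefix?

7

Traverse to the node for "110", then collect every word in that subtree.
Words under "110": 110, 110011, 1101000, 11010101, 110101011, 110101111, 11011
Count: 7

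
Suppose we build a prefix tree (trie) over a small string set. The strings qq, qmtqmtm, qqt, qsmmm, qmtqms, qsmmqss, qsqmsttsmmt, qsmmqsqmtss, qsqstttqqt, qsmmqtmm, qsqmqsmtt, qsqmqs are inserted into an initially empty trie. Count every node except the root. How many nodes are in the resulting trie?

46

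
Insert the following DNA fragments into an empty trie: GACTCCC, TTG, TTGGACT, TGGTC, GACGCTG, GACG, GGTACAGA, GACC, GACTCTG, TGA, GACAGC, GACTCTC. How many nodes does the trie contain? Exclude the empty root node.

For each word, the new-node count is its length minus the longest prefix already in the trie:
  "GACTCCC" → 7 new (G, A, C, T, C, C, C)
  "TTG" → 3 new (T, T, G)
  "TTGGACT" → prefix "TTG" already present; 4 new (G, A, C, T)
  "TGGTC" → prefix "T" already present; 4 new (G, G, T, C)
  "GACGCTG" → prefix "GAC" already present; 4 new (G, C, T, G)
  "GACG" → prefix "GACG" already present; 0 new (none)
  "GGTACAGA" → prefix "G" already present; 7 new (G, T, A, C, A, G, A)
  "GACC" → prefix "GAC" already present; 1 new (C)
  "GACTCTG" → prefix "GACTC" already present; 2 new (T, G)
  "TGA" → prefix "TG" already present; 1 new (A)
  "GACAGC" → prefix "GAC" already present; 3 new (A, G, C)
  "GACTCTC" → prefix "GACTCT" already present; 1 new (C)
Total nodes = 7 + 3 + 4 + 4 + 4 + 0 + 7 + 1 + 2 + 1 + 3 + 1 = 37

37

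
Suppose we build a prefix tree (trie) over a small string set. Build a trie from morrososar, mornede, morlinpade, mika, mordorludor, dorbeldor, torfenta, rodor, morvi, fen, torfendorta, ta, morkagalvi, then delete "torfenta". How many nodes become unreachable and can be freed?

2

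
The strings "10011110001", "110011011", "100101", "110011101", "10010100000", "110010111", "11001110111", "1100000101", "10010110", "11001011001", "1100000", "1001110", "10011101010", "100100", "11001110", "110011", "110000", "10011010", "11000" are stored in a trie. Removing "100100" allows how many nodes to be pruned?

1

After clearing the end-marker at "100100", prune upward until reaching a node still needed by another word.
The suffix "0" (1 node) is used only by "100100"; the node for "10010" still has the child "1", so pruning stops there.
Nodes removed: 1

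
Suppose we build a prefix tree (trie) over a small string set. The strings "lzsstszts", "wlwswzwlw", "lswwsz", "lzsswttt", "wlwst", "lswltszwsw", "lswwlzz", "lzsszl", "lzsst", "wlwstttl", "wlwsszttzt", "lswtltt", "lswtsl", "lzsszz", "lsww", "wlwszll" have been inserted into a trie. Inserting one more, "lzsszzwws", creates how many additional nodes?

3

Walking "lzsszzwws" from the root, the first 6 characters ("lzsszz") follow existing edges; "w" is the first miss.
So 9 − 6 = 3 new nodes.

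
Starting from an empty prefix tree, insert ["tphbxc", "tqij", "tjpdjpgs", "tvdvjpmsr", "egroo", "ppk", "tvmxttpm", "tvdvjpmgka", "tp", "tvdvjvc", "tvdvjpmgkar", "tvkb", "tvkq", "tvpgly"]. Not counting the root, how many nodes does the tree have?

51

Insert word by word; a character creates a node only if that edge doesn't already exist:
  "tphbxc" → 6 new (t, p, h, b, x, c)
  "tqij" → prefix "t" already present; 3 new (q, i, j)
  "tjpdjpgs" → prefix "t" already present; 7 new (j, p, d, j, p, g, s)
  "tvdvjpmsr" → prefix "t" already present; 8 new (v, d, v, j, p, m, s, r)
  "egroo" → 5 new (e, g, r, o, o)
  "ppk" → 3 new (p, p, k)
  "tvmxttpm" → prefix "tv" already present; 6 new (m, x, t, t, p, m)
  "tvdvjpmgka" → prefix "tvdvjpm" already present; 3 new (g, k, a)
  "tp" → prefix "tp" already present; 0 new (none)
  "tvdvjvc" → prefix "tvdvj" already present; 2 new (v, c)
  "tvdvjpmgkar" → prefix "tvdvjpmgka" already present; 1 new (r)
  "tvkb" → prefix "tv" already present; 2 new (k, b)
  "tvkq" → prefix "tvk" already present; 1 new (q)
  "tvpgly" → prefix "tv" already present; 4 new (p, g, l, y)
Total nodes = 6 + 3 + 7 + 8 + 5 + 3 + 6 + 3 + 0 + 2 + 1 + 2 + 1 + 4 = 51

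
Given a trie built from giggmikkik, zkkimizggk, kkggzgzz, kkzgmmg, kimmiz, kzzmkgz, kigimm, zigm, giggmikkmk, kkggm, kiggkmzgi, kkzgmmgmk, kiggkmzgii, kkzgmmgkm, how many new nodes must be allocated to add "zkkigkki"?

"zkki" is already a path in the trie; the remaining "gkki" must be added.
So 8 − 4 = 4 new nodes.

4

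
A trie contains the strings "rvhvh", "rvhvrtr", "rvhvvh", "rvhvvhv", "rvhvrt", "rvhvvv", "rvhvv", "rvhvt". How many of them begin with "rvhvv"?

Walk to "rvhvv"; the words in its subtree are exactly those with that prefix.
Matches: "rvhvv", "rvhvvh", "rvhvvhv", "rvhvvv"
Count: 4

4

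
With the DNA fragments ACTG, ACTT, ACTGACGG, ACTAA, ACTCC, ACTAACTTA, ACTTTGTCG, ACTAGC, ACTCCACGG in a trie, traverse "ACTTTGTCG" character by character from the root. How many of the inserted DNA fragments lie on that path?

2

Check each prefix of "ACTTTGTCG" against the stored set — each match is an end-marker on the path.
Prefixes of the query that are stored words: "ACTT", "ACTTTGTCG"
Count: 2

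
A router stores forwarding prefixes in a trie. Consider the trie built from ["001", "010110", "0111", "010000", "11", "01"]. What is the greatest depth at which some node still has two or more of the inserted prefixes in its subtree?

Look for the deepest trie node that still has at least two words in its subtree.
"010000" and "010110" agree on "010" (3 characters) before diverging; nothing deeper is shared.
Longest shared-prefix length: 3

3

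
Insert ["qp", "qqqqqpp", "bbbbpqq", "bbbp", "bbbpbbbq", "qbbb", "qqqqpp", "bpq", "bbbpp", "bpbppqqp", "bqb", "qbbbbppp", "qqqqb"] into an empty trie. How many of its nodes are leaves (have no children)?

Leaves are exactly the stored words that no other stored word extends.
Those words: "bbbbpqq", "bbbpbbbq", "bbbpp", "bpbppqqp", "bpq", "bqb", "qbbbbppp", "qp", "qqqqb", "qqqqpp", "qqqqqpp"
Leaf count: 11

11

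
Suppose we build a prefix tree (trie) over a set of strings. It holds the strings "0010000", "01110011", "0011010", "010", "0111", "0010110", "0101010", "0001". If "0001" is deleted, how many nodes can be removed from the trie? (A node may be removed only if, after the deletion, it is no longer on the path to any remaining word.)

Walk "0001" from the leaf back toward the root, removing each node that no remaining word uses.
The suffix "01" (2 nodes) is used only by "0001"; the node for "00" still has the child "1", so pruning stops there.
Nodes removed: 2

2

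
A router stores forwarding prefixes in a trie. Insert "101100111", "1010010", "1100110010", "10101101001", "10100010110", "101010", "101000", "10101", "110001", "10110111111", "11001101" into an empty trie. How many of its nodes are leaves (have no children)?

9

A leaf is a node with no children — equivalently, the end of a word that is not a proper prefix of any other stored word.
Those words: "10100010110", "1010010", "101010", "10101101001", "101100111", "10110111111", "110001", "1100110010", "11001101"
Leaf count: 9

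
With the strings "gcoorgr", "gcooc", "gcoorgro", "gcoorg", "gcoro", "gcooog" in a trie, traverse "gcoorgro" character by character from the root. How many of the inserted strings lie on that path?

Traverse "gcoorgro" character by character; count nodes along the way that are marked as word ends.
Prefixes of the query that are stored words: "gcoorg", "gcoorgr", "gcoorgro"
Count: 3

3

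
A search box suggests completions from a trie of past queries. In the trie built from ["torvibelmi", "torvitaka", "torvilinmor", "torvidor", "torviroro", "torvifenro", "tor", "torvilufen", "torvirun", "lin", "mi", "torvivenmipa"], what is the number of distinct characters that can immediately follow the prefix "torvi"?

7

Walk "torvi" from the root, arriving at one node.
Distinct next characters after "torvi": b, d, f, l, r, t, v.
That node has 7 child edges.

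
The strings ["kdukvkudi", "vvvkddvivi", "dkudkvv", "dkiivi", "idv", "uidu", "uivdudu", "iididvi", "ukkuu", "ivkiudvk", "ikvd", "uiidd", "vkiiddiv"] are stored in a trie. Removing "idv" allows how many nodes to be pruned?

A node on "idv"'s path can go only if nothing else ends at it or branches off below it.
The suffix "dv" (2 nodes) is used only by "idv"; the node for "i" still has the child "i", so pruning stops there.
Nodes removed: 2

2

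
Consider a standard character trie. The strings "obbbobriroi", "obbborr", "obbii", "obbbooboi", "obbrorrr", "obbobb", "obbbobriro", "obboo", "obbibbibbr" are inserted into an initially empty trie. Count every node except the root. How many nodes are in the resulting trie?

Trace insertions, counting only characters that open a new branch:
  "obbbobriroi" → 11 new (o, b, b, b, o, b, r, i, r, o, i)
  "obbborr" → prefix "obbbo" already present; 2 new (r, r)
  "obbii" → prefix "obb" already present; 2 new (i, i)
  "obbbooboi" → prefix "obbbo" already present; 4 new (o, b, o, i)
  "obbrorrr" → prefix "obb" already present; 5 new (r, o, r, r, r)
  "obbobb" → prefix "obb" already present; 3 new (o, b, b)
  "obbbobriro" → prefix "obbbobriro" already present; 0 new (none)
  "obboo" → prefix "obbo" already present; 1 new (o)
  "obbibbibbr" → prefix "obbi" already present; 6 new (b, b, i, b, b, r)
Total nodes = 11 + 2 + 2 + 4 + 5 + 3 + 0 + 1 + 6 = 34

34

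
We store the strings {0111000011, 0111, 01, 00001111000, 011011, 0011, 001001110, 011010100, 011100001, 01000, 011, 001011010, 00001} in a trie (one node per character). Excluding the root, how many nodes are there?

Insert word by word; a character creates a node only if that edge doesn't already exist:
  "0111000011" → 10 new (0, 1, 1, 1, 0, 0, 0, 0, 1, 1)
  "0111" → prefix "0111" already present; 0 new (none)
  "01" → prefix "01" already present; 0 new (none)
  "00001111000" → prefix "0" already present; 10 new (0, 0, 0, 1, 1, 1, 1, 0, 0, 0)
  "011011" → prefix "011" already present; 3 new (0, 1, 1)
  "0011" → prefix "00" already present; 2 new (1, 1)
  "001001110" → prefix "001" already present; 6 new (0, 0, 1, 1, 1, 0)
  "011010100" → prefix "01101" already present; 4 new (0, 1, 0, 0)
  "011100001" → prefix "011100001" already present; 0 new (none)
  "01000" → prefix "01" already present; 3 new (0, 0, 0)
  "011" → prefix "011" already present; 0 new (none)
  "001011010" → prefix "0010" already present; 5 new (1, 1, 0, 1, 0)
  "00001" → prefix "00001" already present; 0 new (none)
Total nodes = 10 + 0 + 0 + 10 + 3 + 2 + 6 + 4 + 0 + 3 + 0 + 5 + 0 = 43

43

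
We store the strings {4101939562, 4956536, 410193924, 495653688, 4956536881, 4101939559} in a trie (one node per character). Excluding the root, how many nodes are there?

Insert word by word; a character creates a node only if that edge doesn't already exist:
  "4101939562" → 10 new (4, 1, 0, 1, 9, 3, 9, 5, 6, 2)
  "4956536" → prefix "4" already present; 6 new (9, 5, 6, 5, 3, 6)
  "410193924" → prefix "4101939" already present; 2 new (2, 4)
  "495653688" → prefix "4956536" already present; 2 new (8, 8)
  "4956536881" → prefix "495653688" already present; 1 new (1)
  "4101939559" → prefix "41019395" already present; 2 new (5, 9)
Total nodes = 10 + 6 + 2 + 2 + 1 + 2 = 23

23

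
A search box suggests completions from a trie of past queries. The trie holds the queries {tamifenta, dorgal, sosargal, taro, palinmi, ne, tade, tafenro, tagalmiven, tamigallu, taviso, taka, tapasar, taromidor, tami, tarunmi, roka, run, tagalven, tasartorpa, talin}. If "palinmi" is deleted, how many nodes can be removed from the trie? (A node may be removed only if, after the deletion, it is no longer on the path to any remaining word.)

Walk "palinmi" from the leaf back toward the root, removing each node that no remaining word uses.
No other word shares any prefix with "palinmi", so all 7 of its nodes go.
Nodes removed: 7

7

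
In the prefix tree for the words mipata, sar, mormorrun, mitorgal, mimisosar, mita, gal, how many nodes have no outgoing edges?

7

A leaf is a node with no children — equivalently, the end of a word that is not a proper prefix of any other stored word.
Those words: "gal", "mimisosar", "mipata", "mita", "mitorgal", "mormorrun", "sar"
Leaf count: 7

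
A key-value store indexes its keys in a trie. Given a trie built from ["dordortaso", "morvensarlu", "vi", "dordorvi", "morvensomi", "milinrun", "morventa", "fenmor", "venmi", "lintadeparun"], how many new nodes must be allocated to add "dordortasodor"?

3

The longest prefix of "dordortasodor" already in the trie is "dordortaso" (length 10).
New nodes needed: |"dordortasodor"| − 10 = 13 − 10 = 3.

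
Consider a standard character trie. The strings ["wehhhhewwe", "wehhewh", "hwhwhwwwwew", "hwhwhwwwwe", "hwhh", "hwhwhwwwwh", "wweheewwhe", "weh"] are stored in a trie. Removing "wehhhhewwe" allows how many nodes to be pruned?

A node on "wehhhhewwe"'s path can go only if nothing else ends at it or branches off below it.
The suffix "hhewwe" (6 nodes) is used only by "wehhhhewwe"; the node for "wehh" still has the child "e", so pruning stops there.
Nodes removed: 6

6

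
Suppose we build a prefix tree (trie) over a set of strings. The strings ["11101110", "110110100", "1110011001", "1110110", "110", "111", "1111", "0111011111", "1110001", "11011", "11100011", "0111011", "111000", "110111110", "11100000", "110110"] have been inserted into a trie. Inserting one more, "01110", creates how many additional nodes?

0

Every character of "01110" already lies on an existing path (it is a prefix of some stored word).
No new nodes are needed: 0.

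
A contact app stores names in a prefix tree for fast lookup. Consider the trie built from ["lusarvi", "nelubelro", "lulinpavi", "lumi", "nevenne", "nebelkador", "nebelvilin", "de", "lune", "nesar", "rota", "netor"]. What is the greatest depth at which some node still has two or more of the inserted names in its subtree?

5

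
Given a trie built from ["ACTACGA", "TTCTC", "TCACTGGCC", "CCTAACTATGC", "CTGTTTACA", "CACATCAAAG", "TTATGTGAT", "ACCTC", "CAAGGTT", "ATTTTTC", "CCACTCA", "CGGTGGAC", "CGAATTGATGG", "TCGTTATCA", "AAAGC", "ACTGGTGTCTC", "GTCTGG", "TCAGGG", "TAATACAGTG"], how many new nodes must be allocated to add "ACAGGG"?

Walking "ACAGGG" from the root, the first 2 characters ("AC") follow existing edges; "A" is the first miss.
So 6 − 2 = 4 new nodes.

4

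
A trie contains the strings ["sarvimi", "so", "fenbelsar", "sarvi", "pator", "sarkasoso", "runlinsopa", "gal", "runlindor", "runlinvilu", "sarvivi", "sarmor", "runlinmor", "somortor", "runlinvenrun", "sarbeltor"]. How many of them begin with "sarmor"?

1

Traverse to the node for "sarmor", then collect every word in that subtree.
Words under "sarmor": sarmor
Count: 1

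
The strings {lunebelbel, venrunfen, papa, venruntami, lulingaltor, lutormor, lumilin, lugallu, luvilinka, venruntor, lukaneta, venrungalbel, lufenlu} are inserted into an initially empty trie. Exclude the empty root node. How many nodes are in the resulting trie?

78

Trace insertions, counting only characters that open a new branch:
  "lunebelbel" → 10 new (l, u, n, e, b, e, l, b, e, l)
  "venrunfen" → 9 new (v, e, n, r, u, n, f, e, n)
  "papa" → 4 new (p, a, p, a)
  "venruntami" → prefix "venrun" already present; 4 new (t, a, m, i)
  "lulingaltor" → prefix "lu" already present; 9 new (l, i, n, g, a, l, t, o, r)
  "lutormor" → prefix "lu" already present; 6 new (t, o, r, m, o, r)
  "lumilin" → prefix "lu" already present; 5 new (m, i, l, i, n)
  "lugallu" → prefix "lu" already present; 5 new (g, a, l, l, u)
  "luvilinka" → prefix "lu" already present; 7 new (v, i, l, i, n, k, a)
  "venruntor" → prefix "venrunt" already present; 2 new (o, r)
  "lukaneta" → prefix "lu" already present; 6 new (k, a, n, e, t, a)
  "venrungalbel" → prefix "venrun" already present; 6 new (g, a, l, b, e, l)
  "lufenlu" → prefix "lu" already present; 5 new (f, e, n, l, u)
Total nodes = 10 + 9 + 4 + 4 + 9 + 6 + 5 + 5 + 7 + 2 + 6 + 6 + 5 = 78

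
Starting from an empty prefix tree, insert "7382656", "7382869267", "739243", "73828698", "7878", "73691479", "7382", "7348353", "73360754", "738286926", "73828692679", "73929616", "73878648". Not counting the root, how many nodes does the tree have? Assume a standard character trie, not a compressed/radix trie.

For each word, the new-node count is its length minus the longest prefix already in the trie:
  "7382656" → 7 new (7, 3, 8, 2, 6, 5, 6)
  "7382869267" → prefix "7382" already present; 6 new (8, 6, 9, 2, 6, 7)
  "739243" → prefix "73" already present; 4 new (9, 2, 4, 3)
  "73828698" → prefix "7382869" already present; 1 new (8)
  "7878" → prefix "7" already present; 3 new (8, 7, 8)
  "73691479" → prefix "73" already present; 6 new (6, 9, 1, 4, 7, 9)
  "7382" → prefix "7382" already present; 0 new (none)
  "7348353" → prefix "73" already present; 5 new (4, 8, 3, 5, 3)
  "73360754" → prefix "73" already present; 6 new (3, 6, 0, 7, 5, 4)
  "738286926" → prefix "738286926" already present; 0 new (none)
  "73828692679" → prefix "7382869267" already present; 1 new (9)
  "73929616" → prefix "7392" already present; 4 new (9, 6, 1, 6)
  "73878648" → prefix "738" already present; 5 new (7, 8, 6, 4, 8)
Total nodes = 7 + 6 + 4 + 1 + 3 + 6 + 0 + 5 + 6 + 0 + 1 + 4 + 5 = 48

48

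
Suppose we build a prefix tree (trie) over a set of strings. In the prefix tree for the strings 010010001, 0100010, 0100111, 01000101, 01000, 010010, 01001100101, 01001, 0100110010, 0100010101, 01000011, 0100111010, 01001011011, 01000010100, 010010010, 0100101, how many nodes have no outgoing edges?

8

A leaf is a node with no children — equivalently, the end of a word that is not a proper prefix of any other stored word.
Those words: "01000010100", "01000011", "0100010101", "010010001", "010010010", "01001011011", "01001100101", "0100111010"
Leaf count: 8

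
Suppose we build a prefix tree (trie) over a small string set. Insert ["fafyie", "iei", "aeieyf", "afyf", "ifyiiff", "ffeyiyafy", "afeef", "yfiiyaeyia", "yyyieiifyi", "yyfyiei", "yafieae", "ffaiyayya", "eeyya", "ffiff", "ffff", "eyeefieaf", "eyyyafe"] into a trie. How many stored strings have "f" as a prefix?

Filter for entries beginning with "f":
Words under "f": fafyie, ffaiyayya, ffeyiyafy, ffff, ffiff
Count: 5

5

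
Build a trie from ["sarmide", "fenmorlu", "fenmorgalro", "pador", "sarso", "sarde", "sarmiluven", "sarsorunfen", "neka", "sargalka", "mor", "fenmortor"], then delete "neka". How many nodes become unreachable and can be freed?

After clearing the end-marker at "neka", prune upward until reaching a node still needed by another word.
No other word shares any prefix with "neka", so all 4 of its nodes go.
Nodes removed: 4

4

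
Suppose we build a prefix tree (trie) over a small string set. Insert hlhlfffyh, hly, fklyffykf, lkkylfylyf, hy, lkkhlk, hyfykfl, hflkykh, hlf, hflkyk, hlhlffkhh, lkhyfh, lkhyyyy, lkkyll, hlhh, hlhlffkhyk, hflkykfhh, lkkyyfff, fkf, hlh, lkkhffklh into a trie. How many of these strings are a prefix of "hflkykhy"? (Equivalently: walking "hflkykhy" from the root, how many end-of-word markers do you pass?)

2

Walk "hflkykhy" from the root; an end-of-word marker is hit whenever a stored word is a prefix of "hflkykhy".
Prefixes of the query that are stored words: "hflkyk", "hflkykh"
Count: 2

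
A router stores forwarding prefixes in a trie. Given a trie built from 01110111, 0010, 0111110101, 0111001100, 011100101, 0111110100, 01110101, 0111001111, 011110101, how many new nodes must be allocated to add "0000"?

2

The longest prefix of "0000" already in the trie is "00" (length 2).
So 4 − 2 = 2 new nodes.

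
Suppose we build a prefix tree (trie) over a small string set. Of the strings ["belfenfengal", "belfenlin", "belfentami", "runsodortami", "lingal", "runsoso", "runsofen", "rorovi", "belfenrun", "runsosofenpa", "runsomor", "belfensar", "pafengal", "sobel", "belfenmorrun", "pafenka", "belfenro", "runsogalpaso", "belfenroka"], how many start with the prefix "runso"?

Filter for entries beginning with "runso":
Words under "runso": runsodortami, runsofen, runsogalpaso, runsomor, runsoso, runsosofenpa
Count: 6

6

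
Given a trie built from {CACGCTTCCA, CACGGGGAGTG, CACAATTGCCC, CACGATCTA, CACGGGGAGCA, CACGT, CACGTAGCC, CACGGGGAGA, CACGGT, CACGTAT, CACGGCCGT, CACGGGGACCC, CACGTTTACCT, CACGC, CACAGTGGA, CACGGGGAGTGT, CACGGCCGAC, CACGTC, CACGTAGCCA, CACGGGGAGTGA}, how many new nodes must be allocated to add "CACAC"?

Walking "CACAC" from the root, the first 4 characters ("CACA") follow existing edges; "C" is the first miss.
Each of the 1 remaining characters creates one node.

1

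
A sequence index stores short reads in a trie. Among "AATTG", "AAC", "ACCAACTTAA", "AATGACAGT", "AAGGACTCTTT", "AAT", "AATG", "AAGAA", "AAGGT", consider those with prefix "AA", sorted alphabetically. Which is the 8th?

Filter for "AA…" and sort: "AAC", "AAGAA", "AAGGACTCTTT", "AAGGT", "AAT", "AATG", "AATGACAGT", "AATTG"
The 8th is AATTG.

AATTG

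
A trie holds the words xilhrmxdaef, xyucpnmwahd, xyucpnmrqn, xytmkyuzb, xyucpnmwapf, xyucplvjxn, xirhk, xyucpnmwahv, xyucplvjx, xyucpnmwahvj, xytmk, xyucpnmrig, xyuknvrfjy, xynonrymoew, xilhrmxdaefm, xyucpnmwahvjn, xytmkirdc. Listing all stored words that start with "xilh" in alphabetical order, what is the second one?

Filter for "xilh…" and sort: "xilhrmxdaef", "xilhrmxdaefm"
The 2nd is xilhrmxdaefm.

xilhrmxdaefm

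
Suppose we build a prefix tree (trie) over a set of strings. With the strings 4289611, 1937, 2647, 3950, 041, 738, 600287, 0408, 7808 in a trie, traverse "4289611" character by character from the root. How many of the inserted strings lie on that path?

Check each prefix of "4289611" against the stored set — each match is an end-marker on the path.
Prefixes of the query that are stored words: "4289611"
Count: 1

1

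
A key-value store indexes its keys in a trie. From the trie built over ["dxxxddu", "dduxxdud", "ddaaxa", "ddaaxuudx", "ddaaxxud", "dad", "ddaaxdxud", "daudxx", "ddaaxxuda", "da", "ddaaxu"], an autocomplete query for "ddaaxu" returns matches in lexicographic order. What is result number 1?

ddaaxu

DFS of the "ddaaxu" subtree visits, in order: "ddaaxu", "ddaaxuudx"
The 1st is ddaaxu.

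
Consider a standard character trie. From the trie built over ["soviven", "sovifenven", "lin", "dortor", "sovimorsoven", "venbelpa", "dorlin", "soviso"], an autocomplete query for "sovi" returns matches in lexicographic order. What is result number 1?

sovifenven

Words with prefix "sovi", in lexicographic order: "sovifenven", "sovimorsoven", "soviso", "soviven"
The 1st is sovifenven.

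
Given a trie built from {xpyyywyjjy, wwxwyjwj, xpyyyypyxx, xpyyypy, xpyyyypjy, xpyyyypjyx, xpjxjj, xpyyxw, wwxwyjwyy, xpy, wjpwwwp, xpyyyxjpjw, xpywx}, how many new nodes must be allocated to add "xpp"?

The longest prefix of "xpp" already in the trie is "xp" (length 2).
Each of the 1 remaining characters creates one node.

1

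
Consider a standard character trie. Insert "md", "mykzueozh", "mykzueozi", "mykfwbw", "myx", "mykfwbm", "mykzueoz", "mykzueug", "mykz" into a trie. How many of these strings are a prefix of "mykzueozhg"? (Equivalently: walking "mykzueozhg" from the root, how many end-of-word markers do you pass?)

Traverse "mykzueozhg" character by character; count nodes along the way that are marked as word ends.
Prefixes of the query that are stored words: "mykz", "mykzueoz", "mykzueozh"
Count: 3

3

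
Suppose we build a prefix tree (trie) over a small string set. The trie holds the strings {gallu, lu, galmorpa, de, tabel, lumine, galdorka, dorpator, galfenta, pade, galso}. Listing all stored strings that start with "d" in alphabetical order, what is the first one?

Filter for "d…" and sort: "de", "dorpator"
Position 1: de

de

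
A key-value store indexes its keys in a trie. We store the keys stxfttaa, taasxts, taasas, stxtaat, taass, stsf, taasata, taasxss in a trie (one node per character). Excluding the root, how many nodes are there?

28

Count nodes per top-level branch (shared prefixes stored once):
  's'-branch (stsf, stxfttaa, stxtaat): 14 nodes
  't'-branch (taasas, taasata, taass, taasxss, taasxts): 14 nodes
Sum: 28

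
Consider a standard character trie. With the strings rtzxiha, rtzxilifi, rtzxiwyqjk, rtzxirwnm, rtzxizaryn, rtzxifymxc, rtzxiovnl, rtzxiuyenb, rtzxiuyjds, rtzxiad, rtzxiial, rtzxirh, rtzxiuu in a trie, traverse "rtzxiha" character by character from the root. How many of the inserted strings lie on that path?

1

Check each prefix of "rtzxiha" against the stored set — each match is an end-marker on the path.
Prefixes of the query that are stored words: "rtzxiha"
Count: 1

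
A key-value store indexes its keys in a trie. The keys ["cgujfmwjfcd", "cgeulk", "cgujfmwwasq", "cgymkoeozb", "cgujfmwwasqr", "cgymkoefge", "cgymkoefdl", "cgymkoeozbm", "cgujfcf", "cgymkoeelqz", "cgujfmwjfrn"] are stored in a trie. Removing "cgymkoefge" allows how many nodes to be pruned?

Walk "cgymkoefge" from the leaf back toward the root, removing each node that no remaining word uses.
The suffix "ge" (2 nodes) is used only by "cgymkoefge"; the node for "cgymkoef" still has the child "d", so pruning stops there.
Nodes removed: 2

2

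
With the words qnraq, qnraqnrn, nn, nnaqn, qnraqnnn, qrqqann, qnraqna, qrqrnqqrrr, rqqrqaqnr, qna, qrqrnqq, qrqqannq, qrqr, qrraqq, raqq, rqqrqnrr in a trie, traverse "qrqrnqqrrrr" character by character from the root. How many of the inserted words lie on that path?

3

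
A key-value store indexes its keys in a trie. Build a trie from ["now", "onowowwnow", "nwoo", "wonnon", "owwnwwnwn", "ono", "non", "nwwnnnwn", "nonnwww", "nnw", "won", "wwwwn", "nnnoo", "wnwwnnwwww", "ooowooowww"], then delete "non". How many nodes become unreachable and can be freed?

0

After clearing the end-marker at "non", prune upward until reaching a node still needed by another word.
Every node on "non" is still needed (e.g. by "nonnwww"), so nothing is freed.
Nodes removed: 0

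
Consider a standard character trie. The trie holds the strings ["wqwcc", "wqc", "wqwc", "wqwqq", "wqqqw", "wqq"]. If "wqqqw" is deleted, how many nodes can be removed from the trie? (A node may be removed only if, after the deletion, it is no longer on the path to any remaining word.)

2

A node on "wqqqw"'s path can go only if nothing else ends at it or branches off below it.
The suffix "qw" (2 nodes) is used only by "wqqqw"; "wqq" is itself a stored word, so pruning stops there.
Nodes removed: 2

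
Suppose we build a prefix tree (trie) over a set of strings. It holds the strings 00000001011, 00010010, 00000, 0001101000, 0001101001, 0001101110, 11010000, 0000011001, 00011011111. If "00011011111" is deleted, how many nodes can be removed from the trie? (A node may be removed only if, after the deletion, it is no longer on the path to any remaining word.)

After clearing the end-marker at "00011011111", prune upward until reaching a node still needed by another word.
The suffix "11" (2 nodes) is used only by "00011011111"; the node for "000110111" still has the child "0", so pruning stops there.
Nodes removed: 2

2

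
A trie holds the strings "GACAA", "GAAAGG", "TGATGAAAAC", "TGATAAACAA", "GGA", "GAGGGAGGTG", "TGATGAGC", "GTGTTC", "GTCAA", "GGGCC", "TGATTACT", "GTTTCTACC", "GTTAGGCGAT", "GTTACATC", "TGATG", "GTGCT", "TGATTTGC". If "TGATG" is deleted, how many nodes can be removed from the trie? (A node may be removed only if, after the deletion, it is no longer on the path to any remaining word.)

0

After clearing the end-marker at "TGATG", prune upward until reaching a node still needed by another word.
Every node on "TGATG" is still needed (e.g. by "TGATGAAAAC"), so nothing is freed.
Nodes removed: 0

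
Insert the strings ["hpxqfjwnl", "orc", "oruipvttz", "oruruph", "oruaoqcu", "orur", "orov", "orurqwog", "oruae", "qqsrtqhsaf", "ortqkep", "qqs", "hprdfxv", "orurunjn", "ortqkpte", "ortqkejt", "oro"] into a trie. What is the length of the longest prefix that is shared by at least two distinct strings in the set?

The deepest shared node is where two words last agree before diverging.
e.g. "ortqkejt" and "ortqkep" share the prefix "ortqke" of length 6; no pair shares a longer one.
Longest shared-prefix length: 6

6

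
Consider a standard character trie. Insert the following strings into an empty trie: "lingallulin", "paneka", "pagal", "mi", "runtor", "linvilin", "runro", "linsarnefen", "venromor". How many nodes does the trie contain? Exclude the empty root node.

For each word, the new-node count is its length minus the longest prefix already in the trie:
  "lingallulin" → 11 new (l, i, n, g, a, l, l, u, l, i, n)
  "paneka" → 6 new (p, a, n, e, k, a)
  "pagal" → prefix "pa" already present; 3 new (g, a, l)
  "mi" → 2 new (m, i)
  "runtor" → 6 new (r, u, n, t, o, r)
  "linvilin" → prefix "lin" already present; 5 new (v, i, l, i, n)
  "runro" → prefix "run" already present; 2 new (r, o)
  "linsarnefen" → prefix "lin" already present; 8 new (s, a, r, n, e, f, e, n)
  "venromor" → 8 new (v, e, n, r, o, m, o, r)
Total nodes = 11 + 6 + 3 + 2 + 6 + 5 + 2 + 8 + 8 = 51

51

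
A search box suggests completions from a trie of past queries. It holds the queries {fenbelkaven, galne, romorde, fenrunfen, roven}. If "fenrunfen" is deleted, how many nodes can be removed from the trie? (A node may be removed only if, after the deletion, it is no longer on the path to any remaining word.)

After clearing the end-marker at "fenrunfen", prune upward until reaching a node still needed by another word.
The suffix "runfen" (6 nodes) is used only by "fenrunfen"; the node for "fen" still has the child "b", so pruning stops there.
Nodes removed: 6

6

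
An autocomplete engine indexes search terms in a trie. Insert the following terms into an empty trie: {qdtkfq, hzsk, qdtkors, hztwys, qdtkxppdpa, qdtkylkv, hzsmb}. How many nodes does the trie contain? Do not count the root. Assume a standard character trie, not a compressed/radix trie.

Count nodes per top-level branch (shared prefixes stored once):
  'h'-branch (hzsk, hzsmb, hztwys): 10 nodes
  'q'-branch (qdtkfq, qdtkors, qdtkxppdpa, qdtkylkv): 19 nodes
Sum: 29

29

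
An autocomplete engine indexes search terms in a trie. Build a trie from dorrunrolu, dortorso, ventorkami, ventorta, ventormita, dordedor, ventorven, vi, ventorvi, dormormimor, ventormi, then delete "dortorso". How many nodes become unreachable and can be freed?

5

After clearing the end-marker at "dortorso", prune upward until reaching a node still needed by another word.
The suffix "torso" (5 nodes) is used only by "dortorso"; the node for "dor" still has the child "r", so pruning stops there.
Nodes removed: 5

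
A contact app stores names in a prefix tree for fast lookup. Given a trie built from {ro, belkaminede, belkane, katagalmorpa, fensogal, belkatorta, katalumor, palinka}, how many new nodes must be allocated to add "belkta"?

2

Walking "belkta" from the root, the first 4 characters ("belk") follow existing edges; "t" is the first miss.
Each of the 2 remaining characters creates one node.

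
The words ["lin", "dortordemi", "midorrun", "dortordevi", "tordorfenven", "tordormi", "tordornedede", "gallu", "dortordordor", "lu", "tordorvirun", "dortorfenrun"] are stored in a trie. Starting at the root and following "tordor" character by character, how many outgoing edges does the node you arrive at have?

Follow the path "tordor" to its node, then look at its outgoing edges.
Characters that immediately follow "tordor" among the stored strings: {f, m, n, v}.
That node has 4 child edges.

4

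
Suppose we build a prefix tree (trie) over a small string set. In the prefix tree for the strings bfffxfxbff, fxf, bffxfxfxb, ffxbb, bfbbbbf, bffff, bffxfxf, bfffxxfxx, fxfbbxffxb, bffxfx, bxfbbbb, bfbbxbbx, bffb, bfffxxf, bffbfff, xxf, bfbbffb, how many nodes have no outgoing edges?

12

A leaf is a node with no children — equivalently, the end of a word that is not a proper prefix of any other stored word.
Those words: "bfbbbbf", "bfbbffb", "bfbbxbbx", "bffbfff", "bffff", "bfffxfxbff", "bfffxxfxx", "bffxfxfxb", "bxfbbbb", "ffxbb", "fxfbbxffxb", "xxf"
Leaf count: 12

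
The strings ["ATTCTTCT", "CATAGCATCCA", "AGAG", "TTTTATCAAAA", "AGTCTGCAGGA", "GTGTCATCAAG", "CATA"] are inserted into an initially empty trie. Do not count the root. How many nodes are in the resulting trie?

53

For each word, the new-node count is its length minus the longest prefix already in the trie:
  "ATTCTTCT" → 8 new (A, T, T, C, T, T, C, T)
  "CATAGCATCCA" → 11 new (C, A, T, A, G, C, A, T, C, C, A)
  "AGAG" → prefix "A" already present; 3 new (G, A, G)
  "TTTTATCAAAA" → 11 new (T, T, T, T, A, T, C, A, A, A, A)
  "AGTCTGCAGGA" → prefix "AG" already present; 9 new (T, C, T, G, C, A, G, G, A)
  "GTGTCATCAAG" → 11 new (G, T, G, T, C, A, T, C, A, A, G)
  "CATA" → prefix "CATA" already present; 0 new (none)
Total nodes = 8 + 11 + 3 + 11 + 9 + 11 + 0 = 53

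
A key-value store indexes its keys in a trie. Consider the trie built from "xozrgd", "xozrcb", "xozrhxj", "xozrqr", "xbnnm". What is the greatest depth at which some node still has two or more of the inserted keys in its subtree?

The deepest shared node is where two words last agree before diverging.
"xozrcb" and "xozrgd" agree on "xozr" (4 characters) before diverging; nothing deeper is shared.
Longest shared-prefix length: 4

4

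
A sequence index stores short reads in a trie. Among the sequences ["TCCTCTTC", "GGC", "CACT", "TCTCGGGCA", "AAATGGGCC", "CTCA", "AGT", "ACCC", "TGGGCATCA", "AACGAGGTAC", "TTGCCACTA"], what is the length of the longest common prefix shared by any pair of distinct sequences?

2

The deepest shared node is where two words last agree before diverging.
e.g. "AAATGGGCC" and "AACGAGGTAC" share the prefix "AA" of length 2; no pair shares a longer one.
Longest shared-prefix length: 2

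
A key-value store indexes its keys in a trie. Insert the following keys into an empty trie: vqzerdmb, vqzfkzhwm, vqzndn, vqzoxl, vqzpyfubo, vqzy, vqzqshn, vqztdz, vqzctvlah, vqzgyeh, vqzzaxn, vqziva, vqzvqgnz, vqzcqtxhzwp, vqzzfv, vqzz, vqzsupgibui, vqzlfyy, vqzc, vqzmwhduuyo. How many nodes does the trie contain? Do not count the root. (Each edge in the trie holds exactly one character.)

For each word, the new-node count is its length minus the longest prefix already in the trie:
  "vqzerdmb" → 8 new (v, q, z, e, r, d, m, b)
  "vqzfkzhwm" → prefix "vqz" already present; 6 new (f, k, z, h, w, m)
  "vqzndn" → prefix "vqz" already present; 3 new (n, d, n)
  "vqzoxl" → prefix "vqz" already present; 3 new (o, x, l)
  "vqzpyfubo" → prefix "vqz" already present; 6 new (p, y, f, u, b, o)
  "vqzy" → prefix "vqz" already present; 1 new (y)
  "vqzqshn" → prefix "vqz" already present; 4 new (q, s, h, n)
  "vqztdz" → prefix "vqz" already present; 3 new (t, d, z)
  "vqzctvlah" → prefix "vqz" already present; 6 new (c, t, v, l, a, h)
  "vqzgyeh" → prefix "vqz" already present; 4 new (g, y, e, h)
  "vqzzaxn" → prefix "vqz" already present; 4 new (z, a, x, n)
  "vqziva" → prefix "vqz" already present; 3 new (i, v, a)
  "vqzvqgnz" → prefix "vqz" already present; 5 new (v, q, g, n, z)
  "vqzcqtxhzwp" → prefix "vqzc" already present; 7 new (q, t, x, h, z, w, p)
  "vqzzfv" → prefix "vqzz" already present; 2 new (f, v)
  "vqzz" → prefix "vqzz" already present; 0 new (none)
  "vqzsupgibui" → prefix "vqz" already present; 8 new (s, u, p, g, i, b, u, i)
  "vqzlfyy" → prefix "vqz" already present; 4 new (l, f, y, y)
  "vqzc" → prefix "vqzc" already present; 0 new (none)
  "vqzmwhduuyo" → prefix "vqz" already present; 8 new (m, w, h, d, u, u, y, o)
Total nodes = 8 + 6 + 3 + 3 + 6 + 1 + 4 + 3 + 6 + 4 + 4 + 3 + 5 + 7 + 2 + 0 + 8 + 4 + 0 + 8 = 85

85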